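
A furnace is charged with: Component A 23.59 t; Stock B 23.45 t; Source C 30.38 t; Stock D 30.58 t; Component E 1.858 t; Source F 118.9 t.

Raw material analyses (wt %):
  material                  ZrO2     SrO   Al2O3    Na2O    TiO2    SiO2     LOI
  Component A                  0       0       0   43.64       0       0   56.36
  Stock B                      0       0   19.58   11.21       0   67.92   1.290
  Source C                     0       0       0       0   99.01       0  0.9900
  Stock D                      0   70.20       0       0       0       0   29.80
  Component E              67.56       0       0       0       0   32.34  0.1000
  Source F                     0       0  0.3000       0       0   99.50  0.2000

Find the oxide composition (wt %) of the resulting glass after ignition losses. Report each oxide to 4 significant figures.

Glass mass = 205.5 t (batch 228.8 − LOI 23.25).
Composition: ZrO2 0.6108%, SrO 10.45%, Al2O3 2.408%, Na2O 6.289%, TiO2 14.64%, SiO2 65.61%

Intermediates are rounded to four significant figures when displayed. All arithmetic carries full precision from first step to last; each reported result receives exactly one rounding; the derived quantities are recomputed at exact precision (yield, totals, ignition loss, the six compositions, glass mass) starting from the weights for 205.5 t of glass, as given in problem or answer.
Oxide masses out of the charge:
  ZrO2: 1.858·0.6756 = 1.255 t
  SrO: 30.58·0.7020 = 21.47 t
  Al2O3: 23.45·0.1958 + 118.9·0.003000 = 4.948 t
  Na2O: 23.59·0.4364 + 23.45·0.1121 = 12.92 t
  TiO2: 30.38·0.9901 = 30.08 t
  SiO2: 23.45·0.6792 + 1.858·0.3234 + 118.9·0.9950 = 134.8 t
LOI: 23.59·0.5636 + 23.45·0.01290 + 30.38·0.009900 + 30.58·0.2980 + 1.858·0.001000 + 118.9·0.002000 = 23.25 t
The glass mass, total less LOI, = 228.8 − 23.25 = 205.5 t (consistent with Σ oxide mass)
percent share: oxide ÷ glass, ×100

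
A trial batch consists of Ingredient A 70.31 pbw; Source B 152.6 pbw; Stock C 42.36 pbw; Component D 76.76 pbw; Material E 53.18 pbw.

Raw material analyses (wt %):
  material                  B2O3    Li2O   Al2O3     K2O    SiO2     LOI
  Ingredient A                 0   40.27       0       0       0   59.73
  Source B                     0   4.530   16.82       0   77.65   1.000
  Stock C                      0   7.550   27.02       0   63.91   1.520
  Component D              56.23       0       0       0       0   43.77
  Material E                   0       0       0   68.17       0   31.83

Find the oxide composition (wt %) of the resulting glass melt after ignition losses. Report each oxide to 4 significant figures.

All internal work maintains full float precision at all times. The intermediate values are printed rounded to 4 significant figures in the printout — each reported value takes a single rounding — the derived quantities, including the five compositions, LOI, the yield, glass mass, totals, are carried from the batch weights on 300.5 pbw of glass at full precision, as they appear in problem or answer.
Oxide-by-oxide delivered mass:
  B2O3: 76.76·0.5623 = 43.16 pbw
  Li2O: 70.31·0.4027 + 152.6·0.04530 + 42.36·0.07550 = 38.42 pbw
  Al2O3: 152.6·0.1682 + 42.36·0.2702 = 37.11 pbw
  K2O: 53.18·0.6817 = 36.25 pbw
  SiO2: 152.6·0.7765 + 42.36·0.6391 = 145.6 pbw
LOI: 70.31·0.5973 + 152.6·0.01000 + 42.36·0.01520 + 76.76·0.4377 + 53.18·0.3183 = 94.69 pbw
Glass mass = batch − LOI = 395.2 − 94.69 = 300.5 pbw (matching Σ of the oxides)
percent by weight: oxide/glass ×100

Glass mass = 300.5 pbw (batch 395.2 − LOI 94.69).
Composition: B2O3 14.36%, Li2O 12.79%, Al2O3 12.35%, K2O 12.06%, SiO2 48.44%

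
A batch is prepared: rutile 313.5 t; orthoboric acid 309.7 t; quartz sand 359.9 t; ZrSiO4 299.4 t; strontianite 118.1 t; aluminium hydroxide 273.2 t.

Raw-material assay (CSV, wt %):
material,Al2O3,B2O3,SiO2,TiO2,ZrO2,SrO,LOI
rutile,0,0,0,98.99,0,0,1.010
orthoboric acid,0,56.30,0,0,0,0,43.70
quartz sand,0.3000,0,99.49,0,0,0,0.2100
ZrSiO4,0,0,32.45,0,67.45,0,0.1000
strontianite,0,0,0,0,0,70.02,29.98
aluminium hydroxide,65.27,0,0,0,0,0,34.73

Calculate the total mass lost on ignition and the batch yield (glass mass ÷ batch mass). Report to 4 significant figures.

LOI loss = 269.8 t; glass = 1404 t; yield = 83.88%

The working math keeps full float precision through the solve — values along the way appear rounded off to 4 significant figures in the working — every reported figure undergoes a single rounding — the derived quantities, including the totals, ignition loss, the yield, six oxide percentages, glass mass, are re-derived from the weighed amounts at 1404 t of glass at full float precision exactly as shown in either problem or answer.
Loss on ignition, line by line:
  rutile: 313.5 × 0.01010 = 3.166 t
  orthoboric acid: 309.7 × 0.4370 = 135.3 t
  quartz sand: 359.9 × 0.002100 = 0.7558 t
  ZrSiO4: 299.4 × 0.001000 = 0.2994 t
  strontianite: 118.1 × 0.2998 = 35.41 t
  aluminium hydroxide: 273.2 × 0.3473 = 94.88 t
Total LOI = 269.8 t
Glass = batch − LOI = 1674 − 269.8 = 1404 t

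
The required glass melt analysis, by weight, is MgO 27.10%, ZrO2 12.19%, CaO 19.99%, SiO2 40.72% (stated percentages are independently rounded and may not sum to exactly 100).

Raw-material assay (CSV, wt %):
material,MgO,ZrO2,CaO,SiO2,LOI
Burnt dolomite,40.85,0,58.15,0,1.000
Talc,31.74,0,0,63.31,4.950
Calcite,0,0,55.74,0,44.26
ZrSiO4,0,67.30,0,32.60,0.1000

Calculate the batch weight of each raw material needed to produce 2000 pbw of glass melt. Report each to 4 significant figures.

Batch per 2000 pbw glass melt:
  Burnt dolomite: 472.2 pbw
  Talc: 1100 pbw
  Calcite: 224.6 pbw
  ZrSiO4: 362.3 pbw
Total batch = 2159 pbw; LOI loss = 158.9 pbw; yield = 92.64%

Values along the way are shown rounded off to 4 significant digits at each printed step — the whole derivation runs at full float precision end to end; each reported value is rounded a single time. Derived quantities, including four oxide percentages, LOI, the yield, glass mass, totals, are re-derived starting from the weights on 2000 pbw of glass at exact precision as written in the problem or the answer.
The oxide mass targets at 2000 pbw glass melt:
  MgO: 27.10% × 2000 = 542.0 pbw
  ZrO2: 12.19% × 2000 = 243.8 pbw
  CaO: 19.99% × 2000 = 399.8 pbw
  SiO2: 40.72% × 2000 = 814.4 pbw
Per-oxide balance check working from each reported weight, on the stated basis (summed amounts equal target values inside rounding margins):
  MgO: 472.2·0.4085 + 1100·0.3174 = 542.0 pbw (target 542.0 pbw)
  ZrO2: 362.3·0.6730 = 243.8 pbw (target 243.8 pbw)
  CaO: 472.2·0.5815 + 224.6·0.5574 = 399.8 pbw (target 399.8 pbw)
  SiO2: 1100·0.6331 + 362.3·0.3260 = 814.5 pbw (target 814.4 pbw)
Consistency of the glass mass: the batch minus its LOI: 2000 pbw (summing oxide targets gives 2000 pbw; against the stated basis, 2000 pbw — a pure rounding effect).
Summing the batch: Σ batch = 2159 pbw; ignition loss, Σ(batch × LOI) = 158.9 pbw; as yield: glass ÷ batch → 92.64%.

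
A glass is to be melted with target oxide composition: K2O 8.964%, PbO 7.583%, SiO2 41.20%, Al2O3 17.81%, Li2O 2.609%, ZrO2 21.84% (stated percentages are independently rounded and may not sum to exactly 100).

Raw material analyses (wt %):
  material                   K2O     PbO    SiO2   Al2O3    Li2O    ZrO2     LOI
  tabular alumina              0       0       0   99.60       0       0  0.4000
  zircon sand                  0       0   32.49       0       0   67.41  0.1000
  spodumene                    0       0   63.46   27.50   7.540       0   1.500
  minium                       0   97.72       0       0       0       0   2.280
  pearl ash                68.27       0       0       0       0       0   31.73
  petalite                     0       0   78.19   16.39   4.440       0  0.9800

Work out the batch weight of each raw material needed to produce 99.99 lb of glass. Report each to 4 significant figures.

Batch per 99.99 lb glass:
  tabular alumina: 8.285 lb
  zircon sand: 32.40 lb
  spodumene: 22.03 lb
  minium: 7.759 lb
  pearl ash: 13.13 lb
  petalite: 21.35 lb
Total batch = 105.0 lb; LOI loss = 4.948 lb; yield = 95.29%

In-progress results are displayed, rounded to 4 significant figures, as written; all arithmetic keeps exact precision at all times. A single rounding produces every reported number. All derived quantities, which include six oxide percentages, net glass mass, ignition loss, the totals, yield, are computed in full precision, precisely as stated by the problem or answer text, from the batch weights for 99.99 lb of glass.
Oxide mass targets, per 99.99 lb glass:
  K2O: 8.964% × 99.99 = 8.963 lb
  PbO: 7.583% × 99.99 = 7.582 lb
  SiO2: 41.20% × 99.99 = 41.20 lb
  Al2O3: 17.81% × 99.99 = 17.81 lb
  Li2O: 2.609% × 99.99 = 2.609 lb
  ZrO2: 21.84% × 99.99 = 21.84 lb
Per-oxide balance check using the reported weights, under the basis named above (sum by sum, the targets are met once rounding is allowed for):
  K2O: 13.13·0.6827 = 8.964 lb (target 8.963 lb)
  PbO: 7.759·0.9772 = 7.582 lb (target 7.582 lb)
  SiO2: 32.40·0.3249 + 22.03·0.6346 + 21.35·0.7819 = 41.20 lb (target 41.20 lb)
  Al2O3: 8.285·0.9960 + 22.03·0.2750 + 21.35·0.1639 = 17.81 lb (target 17.81 lb)
  Li2O: 22.03·0.07540 + 21.35·0.04440 = 2.609 lb (target 2.609 lb)
  ZrO2: 32.40·0.6741 = 21.84 lb (target 21.84 lb)
Glass-mass bookkeeping: net batch after ignition = 100.0 lb (per-oxide target masses sum to 100.0 lb; against the stated basis, 99.99 lb — a pure rounding effect).
Adding the batch up: Σ batch = 105.0 lb; LOI loss = Σ batch·LOI = 4.948 lb; as yield: glass ÷ batch → 95.29%.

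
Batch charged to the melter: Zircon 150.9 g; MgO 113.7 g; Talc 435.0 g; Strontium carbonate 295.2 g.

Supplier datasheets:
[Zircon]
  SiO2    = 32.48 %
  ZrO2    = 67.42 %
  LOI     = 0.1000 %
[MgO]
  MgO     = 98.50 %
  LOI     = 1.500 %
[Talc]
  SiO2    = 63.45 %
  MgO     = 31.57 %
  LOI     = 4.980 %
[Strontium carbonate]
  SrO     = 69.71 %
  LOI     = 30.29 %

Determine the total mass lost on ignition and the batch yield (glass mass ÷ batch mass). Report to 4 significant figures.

Rounding to four significant digits applies to every mid-chain value as displayed — the whole derivation runs at full precision at each step; every reported figure is rounded once only — derived quantities, which include the yield, four oxide percentages, the totals, LOI, net glass mass, are rebuilt at full float precision, exactly as shown in question or answer, from the batch weights at 881.9 g of glass.
Material-by-material LOI:
  Zircon: 150.9 × 0.001000 = 0.1509 g
  MgO: 113.7 × 0.01500 = 1.706 g
  Talc: 435.0 × 0.04980 = 21.66 g
  Strontium carbonate: 295.2 × 0.3029 = 89.42 g
Total LOI = 112.9 g
Glass = batch − LOI = 994.8 − 112.9 = 881.9 g

LOI loss = 112.9 g; glass = 881.9 g; yield = 88.65%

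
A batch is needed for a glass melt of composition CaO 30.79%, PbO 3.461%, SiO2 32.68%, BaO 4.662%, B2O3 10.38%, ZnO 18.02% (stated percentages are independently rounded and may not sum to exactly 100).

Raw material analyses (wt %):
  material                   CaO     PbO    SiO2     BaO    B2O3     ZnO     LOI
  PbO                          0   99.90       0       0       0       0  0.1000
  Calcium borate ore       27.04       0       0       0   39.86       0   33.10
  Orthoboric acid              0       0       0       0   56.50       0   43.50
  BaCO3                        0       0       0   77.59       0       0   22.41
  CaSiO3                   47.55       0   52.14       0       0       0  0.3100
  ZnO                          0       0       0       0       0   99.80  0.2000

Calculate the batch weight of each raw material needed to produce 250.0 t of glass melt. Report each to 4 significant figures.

Batch per 250.0 t glass melt:
  PbO: 8.661 t
  Calcium borate ore: 9.124 t
  Orthoboric acid: 39.49 t
  BaCO3: 15.02 t
  CaSiO3: 156.7 t
  ZnO: 45.14 t
Total batch = 274.1 t; LOI loss = 24.15 t; yield = 91.19%

Rounding to 4 significant figures applies to every intermediate as shown. All arithmetic holds full float precision throughout. Exactly one rounding is applied to each reported number — all derived quantities (LOI, net glass mass, six oxide percentages, totals, the yield) are recomputed in full precision from the weighed amounts at 250.0 t of glass, as they appear in the question or the answer.
Target oxide masses per 250.0 t glass melt:
  CaO: 30.79% × 250.0 = 76.97 t
  PbO: 3.461% × 250.0 = 8.652 t
  SiO2: 32.68% × 250.0 = 81.70 t
  BaO: 4.662% × 250.0 = 11.66 t
  B2O3: 10.38% × 250.0 = 25.95 t
  ZnO: 18.02% × 250.0 = 45.05 t
Mass-balance tally per oxide working from each reported weight, under the basis named above (every target is met by its sum net of answer rounding effects):
  CaO: 9.124·0.2704 + 156.7·0.4755 = 76.98 t (target 76.97 t)
  PbO: 8.661·0.9990 = 8.652 t (target 8.652 t)
  SiO2: 156.7·0.5214 = 81.70 t (target 81.70 t)
  BaO: 15.02·0.7759 = 11.65 t (target 11.66 t)
  B2O3: 9.124·0.3986 + 39.49·0.5650 = 25.95 t (target 25.95 t)
  ZnO: 45.14·0.9980 = 45.05 t (target 45.05 t)
Glass-mass bookkeeping: Σ batch − LOI loss = 250.0 t (oxide target masses add up to 250.0 t; versus the stated basis of 250.0 t — differing by rounding only).
Whole-batch sum: Σ batch = 274.1 t; ignition loss, Σ(batch × LOI) = 24.15 t; the yield ratio, glass ÷ batch: 91.19%.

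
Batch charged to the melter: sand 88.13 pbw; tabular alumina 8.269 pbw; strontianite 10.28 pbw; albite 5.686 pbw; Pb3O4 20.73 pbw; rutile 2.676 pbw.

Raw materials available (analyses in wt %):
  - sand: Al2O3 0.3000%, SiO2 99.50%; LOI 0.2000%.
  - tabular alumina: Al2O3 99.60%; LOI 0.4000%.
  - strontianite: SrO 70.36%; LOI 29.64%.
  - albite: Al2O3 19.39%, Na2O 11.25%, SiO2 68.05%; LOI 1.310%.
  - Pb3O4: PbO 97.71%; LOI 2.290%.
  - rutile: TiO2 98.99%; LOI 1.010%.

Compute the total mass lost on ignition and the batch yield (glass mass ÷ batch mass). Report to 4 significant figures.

LOI loss = 3.833 pbw; glass = 131.9 pbw; yield = 97.18%

All arithmetic carries full float precision at each step; the intermediate values are displayed rounded to 4 significant digits in the printout. Exactly one rounding is applied to every reported value — derived quantities, including LOI, the yield, glass mass, six oxide percentages, totals, are rebuilt from the batch weights per 131.9 pbw of glass at exact precision, precisely as stated by the question or the answer.
Each material's LOI contribution:
  sand: 88.13 × 0.002000 = 0.1763 pbw
  tabular alumina: 8.269 × 0.004000 = 0.03308 pbw
  strontianite: 10.28 × 0.2964 = 3.047 pbw
  albite: 5.686 × 0.01310 = 0.07449 pbw
  Pb3O4: 20.73 × 0.02290 = 0.4747 pbw
  rutile: 2.676 × 0.01010 = 0.02703 pbw
Total LOI = 3.833 pbw
Glass = batch − LOI = 135.8 − 3.833 = 131.9 pbw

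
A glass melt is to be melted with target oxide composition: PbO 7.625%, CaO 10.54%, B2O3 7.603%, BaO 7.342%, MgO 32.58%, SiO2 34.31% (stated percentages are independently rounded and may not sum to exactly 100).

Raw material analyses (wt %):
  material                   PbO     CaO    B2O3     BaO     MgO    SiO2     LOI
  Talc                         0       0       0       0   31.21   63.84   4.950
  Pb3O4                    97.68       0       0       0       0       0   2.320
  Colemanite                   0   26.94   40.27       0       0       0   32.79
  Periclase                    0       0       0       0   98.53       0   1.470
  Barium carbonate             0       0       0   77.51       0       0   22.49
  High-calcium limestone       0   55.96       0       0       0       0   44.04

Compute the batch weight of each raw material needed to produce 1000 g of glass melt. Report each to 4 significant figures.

The whole derivation carries exact precision at all times. In-progress results are shown (rounded to 4 significant figures) alongside each step. Each reported value takes just one rounding. All derived quantities (totals, the yield, glass mass, the six compositions, LOI) are re-derived starting from the weights per 1000 g of glass at full precision as quoted within the problem or answer text.
Per-oxide target masses for 1000 g glass melt:
  PbO: 7.625% × 1000 = 76.25 g
  CaO: 10.54% × 1000 = 105.4 g
  B2O3: 7.603% × 1000 = 76.03 g
  BaO: 7.342% × 1000 = 73.42 g
  MgO: 32.58% × 1000 = 325.8 g
  SiO2: 34.31% × 1000 = 343.1 g
Per-oxide balance check applying the batch weights above, for the quoted basis mass (every target is met by its sum inside rounding margins):
  PbO: 78.06·0.9768 = 76.25 g (target 76.25 g)
  CaO: 188.8·0.2694 + 97.46·0.5596 = 105.4 g (target 105.4 g)
  B2O3: 188.8·0.4027 = 76.03 g (target 76.03 g)
  BaO: 94.72·0.7751 = 73.42 g (target 73.42 g)
  MgO: 537.4·0.3121 + 160.4·0.9853 = 325.8 g (target 325.8 g)
  SiO2: 537.4·0.6384 = 343.1 g (target 343.1 g)
Glass mass check: whole batch net of LOI = 999.9 g (the Σ of target masses is 1000 g; against the stated basis, 1000 g — any gap is answer rounding).
Adding the batch up: Σ batch = 1157 g; loss to ignition Σ batch·LOI = 156.9 g; the yield ratio, glass ÷ batch: 86.44%.

Batch per 1000 g glass melt:
  Talc: 537.4 g
  Pb3O4: 78.06 g
  Colemanite: 188.8 g
  Periclase: 160.4 g
  Barium carbonate: 94.72 g
  High-calcium limestone: 97.46 g
Total batch = 1157 g; LOI loss = 156.9 g; yield = 86.44%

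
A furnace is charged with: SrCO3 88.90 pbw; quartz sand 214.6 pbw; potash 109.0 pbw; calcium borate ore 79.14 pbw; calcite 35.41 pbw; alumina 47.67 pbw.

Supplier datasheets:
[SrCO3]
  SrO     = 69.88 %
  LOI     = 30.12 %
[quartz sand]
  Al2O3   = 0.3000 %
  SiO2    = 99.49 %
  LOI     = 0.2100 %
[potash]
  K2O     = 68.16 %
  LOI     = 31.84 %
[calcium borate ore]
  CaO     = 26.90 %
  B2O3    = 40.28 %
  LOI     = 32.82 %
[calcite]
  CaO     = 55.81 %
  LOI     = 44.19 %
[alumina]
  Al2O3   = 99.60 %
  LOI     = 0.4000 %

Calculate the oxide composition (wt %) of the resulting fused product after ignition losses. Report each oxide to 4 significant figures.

Every computation runs at exact precision through the solve. In-progress results are printed rounded to 4 significant figures on the page. Exactly one rounding is applied to each reported value — derived quantities (net glass mass, the yield, the six compositions, LOI, totals) are computed using the weight values at 471.0 pbw of glass in exact precision, exactly as printed in the question or the answer.
What the batch supplies per oxide:
  Al2O3: 214.6·0.003000 + 47.67·0.9960 = 48.12 pbw
  SrO: 88.90·0.6988 = 62.12 pbw
  K2O: 109.0·0.6816 = 74.29 pbw
  CaO: 79.14·0.2690 + 35.41·0.5581 = 41.05 pbw
  B2O3: 79.14·0.4028 = 31.88 pbw
  SiO2: 214.6·0.9949 = 213.5 pbw
LOI: 88.90·0.3012 + 214.6·0.002100 + 109.0·0.3184 + 79.14·0.3282 + 35.41·0.4419 + 47.67·0.004000 = 103.7 pbw
batch − LOI leaves glass = 574.7 − 103.7 = 471.0 pbw (equal to the oxide-mass sum)
wt % = 100 × oxide mass / glass mass

Glass mass = 471.0 pbw (batch 574.7 − LOI 103.7).
Composition: Al2O3 10.22%, SrO 13.19%, K2O 15.77%, CaO 8.716%, B2O3 6.768%, SiO2 45.33%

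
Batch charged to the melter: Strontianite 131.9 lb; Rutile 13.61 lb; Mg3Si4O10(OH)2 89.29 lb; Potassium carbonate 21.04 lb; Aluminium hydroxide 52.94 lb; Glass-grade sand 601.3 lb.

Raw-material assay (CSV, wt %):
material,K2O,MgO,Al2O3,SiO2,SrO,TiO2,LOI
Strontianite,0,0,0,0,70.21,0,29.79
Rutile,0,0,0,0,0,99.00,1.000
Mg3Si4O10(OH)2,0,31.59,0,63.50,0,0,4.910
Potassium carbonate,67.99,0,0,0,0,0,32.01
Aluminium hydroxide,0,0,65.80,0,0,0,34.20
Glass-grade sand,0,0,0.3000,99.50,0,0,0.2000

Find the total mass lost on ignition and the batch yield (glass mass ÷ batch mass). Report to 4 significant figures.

LOI loss = 69.86 lb; glass = 840.2 lb; yield = 92.32%

Intermediates are displayed, rounded to 4 significant digits, when written out — all arithmetic carries full float precision at all times — each reported value takes exactly one rounding; derived quantities, which include net glass mass, yield, the six compositions, LOI, totals, are computed in full precision, as given in the problem or the answer, starting from the weights on 840.2 lb of glass.
Ignition loss by material:
  Strontianite: 131.9 × 0.2979 = 39.29 lb
  Rutile: 13.61 × 0.01000 = 0.1361 lb
  Mg3Si4O10(OH)2: 89.29 × 0.04910 = 4.384 lb
  Potassium carbonate: 21.04 × 0.3201 = 6.735 lb
  Aluminium hydroxide: 52.94 × 0.3420 = 18.11 lb
  Glass-grade sand: 601.3 × 0.002000 = 1.203 lb
Total LOI = 69.86 lb
Glass = batch − LOI = 910.1 − 69.86 = 840.2 lb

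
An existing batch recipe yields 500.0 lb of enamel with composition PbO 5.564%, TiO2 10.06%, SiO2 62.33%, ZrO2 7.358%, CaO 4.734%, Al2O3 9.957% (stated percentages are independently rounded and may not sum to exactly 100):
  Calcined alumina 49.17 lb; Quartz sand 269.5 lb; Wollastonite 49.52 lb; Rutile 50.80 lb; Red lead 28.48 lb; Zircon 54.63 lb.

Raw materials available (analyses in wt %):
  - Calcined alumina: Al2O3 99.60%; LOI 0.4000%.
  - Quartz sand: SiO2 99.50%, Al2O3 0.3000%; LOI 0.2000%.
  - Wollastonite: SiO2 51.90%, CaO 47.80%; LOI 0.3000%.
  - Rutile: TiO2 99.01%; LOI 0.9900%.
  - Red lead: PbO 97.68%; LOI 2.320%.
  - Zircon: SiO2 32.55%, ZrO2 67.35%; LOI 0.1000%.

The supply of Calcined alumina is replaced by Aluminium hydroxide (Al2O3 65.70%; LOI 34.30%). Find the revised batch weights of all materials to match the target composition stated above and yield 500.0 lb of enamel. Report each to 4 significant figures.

Each numeric step keeps full precision throughout. Rounding to 4 significant digits governs each intermediate as displayed — each reported result carries a single rounding; the derived quantities, including the totals, LOI, the six compositions, the yield, glass mass, are recomputed from the weighed amounts for 500.0 lb of glass at exact precision as set out in problem or answer.
The oxide mass targets at 500.0 lb enamel:
  PbO: 5.564% × 500.0 = 27.82 lb
  TiO2: 10.06% × 500.0 = 50.30 lb
  SiO2: 62.33% × 500.0 = 311.6 lb
  ZrO2: 7.358% × 500.0 = 36.79 lb
  CaO: 4.734% × 500.0 = 23.67 lb
  Al2O3: 9.957% × 500.0 = 49.78 lb
A balance pass over the oxides, on the weights just shown, per the basis as stated (every target is met by its sum given rounding of the digits):
  PbO: 28.48·0.9768 = 27.82 lb (target 27.82 lb)
  TiO2: 50.80·0.9901 = 50.30 lb (target 50.30 lb)
  SiO2: 269.5·0.9950 + 49.52·0.5190 + 54.63·0.3255 = 311.6 lb (target 311.6 lb)
  ZrO2: 54.63·0.6735 = 36.79 lb (target 36.79 lb)
  CaO: 49.52·0.4780 = 23.67 lb (target 23.67 lb)
  Al2O3: 74.55·0.6570 + 269.5·0.003000 = 49.79 lb (target 49.78 lb)
Glass-mass bookkeeping: batch Σ − ignition loss = 500.0 lb (per-oxide target masses sum to 500.0 lb; basis as stated: 500.0 lb — differing by rounding only).
Batch total: Σ batch = 527.5 lb; the LOI term Σ batch·LOI equals 27.48 lb; glass ÷ batch gives a yield of 94.79%.

Revised batch per 500.0 lb enamel:
  Aluminium hydroxide: 74.55 lb
  Quartz sand: 269.5 lb
  Wollastonite: 49.52 lb
  Rutile: 50.80 lb
  Red lead: 28.48 lb
  Zircon: 54.63 lb
Total batch = 527.5 lb; LOI loss = 27.48 lb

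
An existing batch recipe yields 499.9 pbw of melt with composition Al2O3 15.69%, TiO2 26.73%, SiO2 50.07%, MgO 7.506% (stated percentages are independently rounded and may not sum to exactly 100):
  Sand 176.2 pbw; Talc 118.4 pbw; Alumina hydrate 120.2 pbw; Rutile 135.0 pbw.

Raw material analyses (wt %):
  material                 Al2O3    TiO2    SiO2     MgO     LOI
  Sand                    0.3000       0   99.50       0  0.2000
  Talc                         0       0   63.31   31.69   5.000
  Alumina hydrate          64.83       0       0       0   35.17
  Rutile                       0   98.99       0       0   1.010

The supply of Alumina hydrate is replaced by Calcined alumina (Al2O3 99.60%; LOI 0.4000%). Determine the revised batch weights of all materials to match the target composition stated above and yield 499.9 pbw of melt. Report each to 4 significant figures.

Revised batch per 499.9 pbw melt:
  Sand: 176.2 pbw
  Talc: 118.4 pbw
  Calcined alumina: 78.22 pbw
  Rutile: 135.0 pbw
Total batch = 507.8 pbw; LOI loss = 7.949 pbw

In-progress results are displayed rounded to 4 significant figures between the steps — all internal work carries full float precision in every operation — each reported result receives exactly one rounding; derived quantities, which include four oxide percentages, LOI, the yield, totals, net glass mass, are re-derived in full float precision, as they appear in the problem or answer text, from the weighed amounts for 499.9 pbw of glass.
Per-oxide target masses for 499.9 pbw melt:
  Al2O3: 15.69% × 499.9 = 78.43 pbw
  TiO2: 26.73% × 499.9 = 133.6 pbw
  SiO2: 50.07% × 499.9 = 250.3 pbw
  MgO: 7.506% × 499.9 = 37.52 pbw
Sums-versus-targets review with the batch weights as given, relative to the basis at hand (summed amounts equal target values within answer rounding):
  Al2O3: 176.2·0.003000 + 78.22·0.9960 = 78.44 pbw (target 78.43 pbw)
  TiO2: 135.0·0.9899 = 133.6 pbw (target 133.6 pbw)
  SiO2: 176.2·0.9950 + 118.4·0.6331 = 250.3 pbw (target 250.3 pbw)
  MgO: 118.4·0.3169 = 37.52 pbw (target 37.52 pbw)
Glass-mass bookkeeping: net batch after ignition = 499.9 pbw (per-oxide target masses sum to 499.9 pbw; basis as stated: 499.9 pbw — gaps are rounding artifacts).
Total batch = Σ batch = 507.8 pbw; Σ batch·LOI gives LOI loss = 7.949 pbw; the yield ratio, glass ÷ batch: 98.43%.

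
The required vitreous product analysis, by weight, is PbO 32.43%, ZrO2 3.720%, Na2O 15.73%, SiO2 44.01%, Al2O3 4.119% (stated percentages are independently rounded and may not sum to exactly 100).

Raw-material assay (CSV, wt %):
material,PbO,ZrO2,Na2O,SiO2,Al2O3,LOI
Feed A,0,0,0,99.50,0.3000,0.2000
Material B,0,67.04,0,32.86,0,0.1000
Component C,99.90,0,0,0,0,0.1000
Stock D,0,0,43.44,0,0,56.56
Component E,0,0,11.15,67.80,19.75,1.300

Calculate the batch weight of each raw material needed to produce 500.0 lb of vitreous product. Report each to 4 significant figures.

Mid-chain values are displayed rounded to four significant figures. All internal work keeps full precision all the way through; exactly one rounding is applied to every reported result. Derived quantities, which include net glass mass, LOI, totals, yield, the five compositions, are carried at full precision, exactly as printed in question or answer, from the weighed amounts for 500.0 lb of glass.
The oxide mass targets at 500.0 lb vitreous product:
  PbO: 32.43% × 500.0 = 162.2 lb
  ZrO2: 3.720% × 500.0 = 18.60 lb
  Na2O: 15.73% × 500.0 = 78.65 lb
  SiO2: 44.01% × 500.0 = 220.0 lb
  Al2O3: 4.119% × 500.0 = 20.60 lb
Mass-balance tally per oxide applying the batch weights above, against the basis in use (summed amounts equal target values up to rounding of the answer):
  PbO: 162.3·0.9990 = 162.1 lb (target 162.2 lb)
  ZrO2: 27.74·0.6704 = 18.60 lb (target 18.60 lb)
  Na2O: 154.8·0.4344 + 102.1·0.1115 = 78.63 lb (target 78.65 lb)
  SiO2: 142.4·0.9950 + 27.74·0.3286 + 102.1·0.6780 = 220.0 lb (target 220.0 lb)
  Al2O3: 142.4·0.003000 + 102.1·0.1975 = 20.59 lb (target 20.60 lb)
Glass-mass bookkeeping: Σ batch − LOI loss = 500.0 lb (per-oxide target masses sum to 500.0 lb; the stated basis being 500.0 lb — a pure rounding effect).
Whole-batch sum: Σ batch = 589.3 lb; ignition loss, Σ(batch × LOI) = 89.36 lb; the yield ratio, glass ÷ batch: 84.84%.

Batch per 500.0 lb vitreous product:
  Feed A: 142.4 lb
  Material B: 27.74 lb
  Component C: 162.3 lb
  Stock D: 154.8 lb
  Component E: 102.1 lb
Total batch = 589.3 lb; LOI loss = 89.36 lb; yield = 84.84%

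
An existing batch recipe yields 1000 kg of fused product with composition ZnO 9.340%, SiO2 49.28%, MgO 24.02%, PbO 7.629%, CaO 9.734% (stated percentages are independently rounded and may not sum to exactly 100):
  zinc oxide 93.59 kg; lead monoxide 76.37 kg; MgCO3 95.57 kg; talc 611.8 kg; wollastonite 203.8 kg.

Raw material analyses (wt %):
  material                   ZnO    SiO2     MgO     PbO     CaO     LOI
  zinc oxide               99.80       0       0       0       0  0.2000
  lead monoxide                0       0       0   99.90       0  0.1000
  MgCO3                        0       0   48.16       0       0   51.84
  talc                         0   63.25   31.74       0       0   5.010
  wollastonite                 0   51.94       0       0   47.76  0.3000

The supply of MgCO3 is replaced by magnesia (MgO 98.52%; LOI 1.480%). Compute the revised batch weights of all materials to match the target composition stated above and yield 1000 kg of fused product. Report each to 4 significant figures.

Revised batch per 1000 kg fused product:
  zinc oxide: 93.59 kg
  lead monoxide: 76.37 kg
  magnesia: 46.72 kg
  talc: 611.8 kg
  wollastonite: 203.8 kg
Total batch = 1032 kg; LOI loss = 32.22 kg

Each numeric step holds exact precision in all steps; working values are displayed with 4-significant-figure rounding at each printed step. Every reported value includes exactly one rounding. Derived quantities, including the yield, totals, the five compositions, net glass mass, ignition loss, are recomputed using the weight values for 1000 kg of glass at full precision, precisely as stated by problem or answer.
Target masses of each oxide per 1000 kg fused product:
  ZnO: 9.340% × 1000 = 93.40 kg
  SiO2: 49.28% × 1000 = 492.8 kg
  MgO: 24.02% × 1000 = 240.2 kg
  PbO: 7.629% × 1000 = 76.29 kg
  CaO: 9.734% × 1000 = 97.34 kg
Mass-balance tally per oxide on the weights just shown, under the basis named above (summed amounts equal target values up to rounding of the answer):
  ZnO: 93.59·0.9980 = 93.40 kg (target 93.40 kg)
  SiO2: 611.8·0.6325 + 203.8·0.5194 = 492.8 kg (target 492.8 kg)
  MgO: 46.72·0.9852 + 611.8·0.3174 = 240.2 kg (target 240.2 kg)
  PbO: 76.37·0.9990 = 76.29 kg (target 76.29 kg)
  CaO: 203.8·0.4776 = 97.33 kg (target 97.34 kg)
Auditing the glass mass value: batch total minus LOI = 1000 kg (the targets, summed, come to 1000 kg; stated basis 1000 kg — differing by rounding only).
Whole-batch sum: Σ batch = 1032 kg; LOI loss = Σ batch·LOI = 32.22 kg; as yield: glass ÷ batch → 96.88%.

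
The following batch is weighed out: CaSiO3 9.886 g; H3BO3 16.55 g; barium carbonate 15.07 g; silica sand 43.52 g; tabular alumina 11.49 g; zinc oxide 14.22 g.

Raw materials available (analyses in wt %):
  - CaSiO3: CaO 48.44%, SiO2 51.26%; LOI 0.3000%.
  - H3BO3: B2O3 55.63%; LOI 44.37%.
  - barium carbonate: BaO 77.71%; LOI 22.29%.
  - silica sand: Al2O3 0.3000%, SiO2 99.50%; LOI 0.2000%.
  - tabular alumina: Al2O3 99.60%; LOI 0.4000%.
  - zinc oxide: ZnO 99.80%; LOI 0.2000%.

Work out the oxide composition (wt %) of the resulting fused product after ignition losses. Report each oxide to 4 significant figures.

Glass mass = 99.84 g (batch 110.7 − LOI 10.89).
Composition: ZnO 14.21%, CaO 4.796%, B2O3 9.221%, Al2O3 11.59%, SiO2 48.45%, BaO 11.73%

The intermediate values are shown rounded off to 4 significant digits as written; full float precision is kept in all steps. Every reported result is rounded exactly once; all derived quantities (LOI, six oxide percentages, yield, the totals, net glass mass) are computed at full float precision using the weight values on 99.84 g of glass, as given in the problem or the answer.
Per-oxide mass from batch:
  ZnO: 14.22·0.9980 = 14.19 g
  CaO: 9.886·0.4844 = 4.789 g
  B2O3: 16.55·0.5563 = 9.207 g
  Al2O3: 43.52·0.003000 + 11.49·0.9960 = 11.57 g
  SiO2: 9.886·0.5126 + 43.52·0.9950 = 48.37 g
  BaO: 15.07·0.7771 = 11.71 g
LOI: 9.886·0.003000 + 16.55·0.4437 + 15.07·0.2229 + 43.52·0.002000 + 11.49·0.004000 + 14.22·0.002000 = 10.89 g
Glass = total batch minus LOI = 110.7 − 10.89 = 99.84 g (the oxide masses sum to this)
wt %: oxide over glass, times 100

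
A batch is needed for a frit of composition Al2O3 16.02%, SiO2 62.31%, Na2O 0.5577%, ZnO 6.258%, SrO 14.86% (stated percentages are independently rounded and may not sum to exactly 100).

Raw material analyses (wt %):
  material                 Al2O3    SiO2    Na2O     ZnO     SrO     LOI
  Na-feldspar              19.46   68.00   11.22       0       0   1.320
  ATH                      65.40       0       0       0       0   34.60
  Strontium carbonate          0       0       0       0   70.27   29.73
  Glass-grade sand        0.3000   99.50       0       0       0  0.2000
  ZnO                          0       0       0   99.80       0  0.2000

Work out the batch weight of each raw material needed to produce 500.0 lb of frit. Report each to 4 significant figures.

Values along the way are printed, rounded to four significant figures, as written — all internal work carries exact precision end to end — every reported value is rounded once only; all derived quantities, including the totals, ignition loss, the five compositions, net glass mass, the yield, are carried from the weighed amounts for 500.0 lb of glass at exact precision as given in either problem or answer.
Per-oxide target masses for 500.0 lb frit:
  Al2O3: 16.02% × 500.0 = 80.10 lb
  SiO2: 62.31% × 500.0 = 311.6 lb
  Na2O: 0.5577% × 500.0 = 2.788 lb
  ZnO: 6.258% × 500.0 = 31.29 lb
  SrO: 14.86% × 500.0 = 74.30 lb
Oxide-by-oxide audit applying the batch weights above, under the basis named above (summed amounts equal target values once rounding is allowed for):
  Al2O3: 24.85·0.1946 + 113.7·0.6540 + 296.1·0.003000 = 80.08 lb (target 80.10 lb)
  SiO2: 24.85·0.6800 + 296.1·0.9950 = 311.5 lb (target 311.6 lb)
  Na2O: 24.85·0.1122 = 2.788 lb (target 2.788 lb)
  ZnO: 31.35·0.9980 = 31.29 lb (target 31.29 lb)
  SrO: 105.7·0.7027 = 74.28 lb (target 74.30 lb)
Auditing the glass mass value: total charge less LOI = 500.0 lb (oxide target masses add up to 500.0 lb; the stated basis being 500.0 lb — deltas are rounding alone).
Adding the batch up: Σ batch = 571.7 lb; the LOI term Σ batch·LOI equals 71.75 lb; as yield: glass ÷ batch → 87.45%.

Batch per 500.0 lb frit:
  Na-feldspar: 24.85 lb
  ATH: 113.7 lb
  Strontium carbonate: 105.7 lb
  Glass-grade sand: 296.1 lb
  ZnO: 31.35 lb
Total batch = 571.7 lb; LOI loss = 71.75 lb; yield = 87.45%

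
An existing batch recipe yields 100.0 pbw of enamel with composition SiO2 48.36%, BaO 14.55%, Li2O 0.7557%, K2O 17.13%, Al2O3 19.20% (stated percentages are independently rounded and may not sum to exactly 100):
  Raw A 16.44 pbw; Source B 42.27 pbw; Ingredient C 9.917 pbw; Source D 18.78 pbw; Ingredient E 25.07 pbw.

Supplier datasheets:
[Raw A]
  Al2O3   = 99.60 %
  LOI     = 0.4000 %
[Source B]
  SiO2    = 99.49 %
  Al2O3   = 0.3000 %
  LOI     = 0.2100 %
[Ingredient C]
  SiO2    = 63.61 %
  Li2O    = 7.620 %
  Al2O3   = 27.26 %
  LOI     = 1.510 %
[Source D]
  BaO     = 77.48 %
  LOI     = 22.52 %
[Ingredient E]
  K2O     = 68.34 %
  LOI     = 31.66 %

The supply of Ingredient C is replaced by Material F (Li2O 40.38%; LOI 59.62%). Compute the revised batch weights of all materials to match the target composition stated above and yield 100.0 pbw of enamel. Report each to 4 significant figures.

Mid-chain values are shown with 4-significant-digit rounding on the page — every computation keeps full precision in every operation. Every reported value takes just one rounding. All derived quantities, which include yield, LOI, net glass mass, totals, the five compositions, are computed at full precision, exactly as printed in question or answer, from the weighed amounts for 100.0 pbw of glass.
Target masses of each oxide per 100.0 pbw enamel:
  SiO2: 48.36% × 100.0 = 48.36 pbw
  BaO: 14.55% × 100.0 = 14.55 pbw
  Li2O: 0.7557% × 100.0 = 0.7557 pbw
  K2O: 17.13% × 100.0 = 17.13 pbw
  Al2O3: 19.20% × 100.0 = 19.20 pbw
Per-oxide balance check working from each reported weight, on the stated basis (each sum matches its target mass modulo rounding of the values):
  SiO2: 48.61·0.9949 = 48.36 pbw (target 48.36 pbw)
  BaO: 18.78·0.7748 = 14.55 pbw (target 14.55 pbw)
  Li2O: 1.871·0.4038 = 0.7555 pbw (target 0.7557 pbw)
  K2O: 25.07·0.6834 = 17.13 pbw (target 17.13 pbw)
  Al2O3: 19.13·0.9960 + 48.61·0.003000 = 19.20 pbw (target 19.20 pbw)
Auditing the glass mass value: batch total minus LOI = 100.0 pbw (oxide target masses add up to 100.0 pbw; versus the stated basis of 100.0 pbw — rounding explains the deltas).
Adding the batch up: Σ batch = 113.5 pbw; the LOI term Σ batch·LOI equals 13.46 pbw; yield, glass over the total, = 88.14%.

Revised batch per 100.0 pbw enamel:
  Raw A: 19.13 pbw
  Source B: 48.61 pbw
  Material F: 1.871 pbw
  Source D: 18.78 pbw
  Ingredient E: 25.07 pbw
Total batch = 113.5 pbw; LOI loss = 13.46 pbw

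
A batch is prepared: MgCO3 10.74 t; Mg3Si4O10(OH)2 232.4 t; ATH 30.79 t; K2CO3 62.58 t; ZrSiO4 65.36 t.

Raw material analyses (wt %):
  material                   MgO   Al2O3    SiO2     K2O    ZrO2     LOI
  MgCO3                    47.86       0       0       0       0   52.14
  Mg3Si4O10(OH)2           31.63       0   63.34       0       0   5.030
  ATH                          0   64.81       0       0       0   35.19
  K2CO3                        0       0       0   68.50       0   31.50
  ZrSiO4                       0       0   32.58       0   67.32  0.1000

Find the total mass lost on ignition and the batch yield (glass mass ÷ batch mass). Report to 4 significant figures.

LOI loss = 47.90 t; glass = 354.0 t; yield = 88.08%

Each numeric step maintains exact precision at every stage; in-progress results are printed (rounded to four significant digits) as written; each reported figure takes just one rounding; the derived quantities, which include the yield, LOI, the five compositions, glass mass, totals, are computed in exact precision, as written in the question or the answer, starting from the weights at 354.0 t of glass.
Material-by-material LOI:
  MgCO3: 10.74 × 0.5214 = 5.600 t
  Mg3Si4O10(OH)2: 232.4 × 0.05030 = 11.69 t
  ATH: 30.79 × 0.3519 = 10.84 t
  K2CO3: 62.58 × 0.3150 = 19.71 t
  ZrSiO4: 65.36 × 0.001000 = 0.06536 t
Total LOI = 47.90 t
Glass = batch − LOI = 401.9 − 47.90 = 354.0 t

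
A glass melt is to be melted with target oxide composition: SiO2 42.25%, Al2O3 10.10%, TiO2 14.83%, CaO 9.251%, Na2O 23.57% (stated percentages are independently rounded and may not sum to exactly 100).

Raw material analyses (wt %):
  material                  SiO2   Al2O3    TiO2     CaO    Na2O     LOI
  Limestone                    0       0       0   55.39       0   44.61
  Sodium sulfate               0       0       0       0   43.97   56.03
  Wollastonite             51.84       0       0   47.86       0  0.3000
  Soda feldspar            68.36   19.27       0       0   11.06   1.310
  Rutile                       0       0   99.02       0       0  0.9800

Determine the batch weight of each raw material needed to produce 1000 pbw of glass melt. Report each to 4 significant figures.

Batch per 1000 pbw glass melt:
  Limestone: 60.00 pbw
  Sodium sulfate: 404.2 pbw
  Wollastonite: 123.9 pbw
  Soda feldspar: 524.1 pbw
  Rutile: 149.8 pbw
Total batch = 1262 pbw; LOI loss = 261.9 pbw; yield = 79.24%

Exact precision is carried at all times; intermediates appear, with 4-significant-digit rounding, in the working — every reported value takes exactly one rounding; all derived quantities (the five compositions, ignition loss, totals, glass mass, the yield) are carried from the batch weights per 1000 pbw of glass at exact precision, exactly as shown in question or answer.
Target oxide masses per 1000 pbw glass melt:
  SiO2: 42.25% × 1000 = 422.5 pbw
  Al2O3: 10.10% × 1000 = 101.0 pbw
  TiO2: 14.83% × 1000 = 148.3 pbw
  CaO: 9.251% × 1000 = 92.51 pbw
  Na2O: 23.57% × 1000 = 235.7 pbw
Per-oxide balance check with the batch weights as given, under the basis named above (oxide sums agree with the targets inside rounding margins):
  SiO2: 123.9·0.5184 + 524.1·0.6836 = 422.5 pbw (target 422.5 pbw)
  Al2O3: 524.1·0.1927 = 101.0 pbw (target 101.0 pbw)
  TiO2: 149.8·0.9902 = 148.3 pbw (target 148.3 pbw)
  CaO: 60.00·0.5539 + 123.9·0.4786 = 92.53 pbw (target 92.51 pbw)
  Na2O: 404.2·0.4397 + 524.1·0.1106 = 235.7 pbw (target 235.7 pbw)
The glass-mass cross-check: the batch minus its LOI: 1000 pbw (the targets, summed, come to 1000 pbw; basis as stated: 1000 pbw — gaps are rounding artifacts).
Summing the batch: Σ batch = 1262 pbw; loss to ignition Σ batch·LOI = 261.9 pbw; glass ÷ batch gives a yield of 79.24%.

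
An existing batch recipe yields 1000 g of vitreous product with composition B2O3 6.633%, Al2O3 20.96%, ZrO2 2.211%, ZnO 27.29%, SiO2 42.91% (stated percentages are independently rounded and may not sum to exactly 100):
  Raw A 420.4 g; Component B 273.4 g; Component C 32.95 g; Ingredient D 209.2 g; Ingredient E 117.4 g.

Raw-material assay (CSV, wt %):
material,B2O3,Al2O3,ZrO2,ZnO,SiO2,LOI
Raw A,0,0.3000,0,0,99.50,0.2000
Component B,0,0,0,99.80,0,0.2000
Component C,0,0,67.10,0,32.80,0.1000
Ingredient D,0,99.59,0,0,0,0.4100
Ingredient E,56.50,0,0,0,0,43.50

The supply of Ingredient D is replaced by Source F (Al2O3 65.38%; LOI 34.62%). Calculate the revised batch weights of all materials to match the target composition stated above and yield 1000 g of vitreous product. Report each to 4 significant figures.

Revised batch per 1000 g vitreous product:
  Raw A: 420.4 g
  Component B: 273.4 g
  Component C: 32.95 g
  Source F: 318.7 g
  Ingredient E: 117.4 g
Total batch = 1163 g; LOI loss = 162.8 g

Each numeric step holds exact precision in every operation — intermediates are printed rounded off to 4 significant digits alongside each step — every reported number is rounded a single time — the derived quantities (totals, net glass mass, ignition loss, five oxide percentages, the yield) are computed starting from the weights on 1000 g of glass in exact precision precisely as stated by the problem or the answer.
The oxide mass targets at 1000 g vitreous product:
  B2O3: 6.633% × 1000 = 66.33 g
  Al2O3: 20.96% × 1000 = 209.6 g
  ZrO2: 2.211% × 1000 = 22.11 g
  ZnO: 27.29% × 1000 = 272.9 g
  SiO2: 42.91% × 1000 = 429.1 g
Balance tally, oxide-wise, per the reported batch figures, for the quoted basis mass (summed amounts equal target values net of answer rounding effects):
  B2O3: 117.4·0.5650 = 66.33 g (target 66.33 g)
  Al2O3: 420.4·0.003000 + 318.7·0.6538 = 209.6 g (target 209.6 g)
  ZrO2: 32.95·0.6710 = 22.11 g (target 22.11 g)
  ZnO: 273.4·0.9980 = 272.9 g (target 272.9 g)
  SiO2: 420.4·0.9950 + 32.95·0.3280 = 429.1 g (target 429.1 g)
Glass-mass sanity pass: total charge less LOI = 1000 g (targets for the oxides total 1000 g; basis as stated: 1000 g — rounding explains the deltas).
Whole-batch sum: Σ batch = 1163 g; the LOI term Σ batch·LOI equals 162.8 g; yield: glass divided by total = 86.00%.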